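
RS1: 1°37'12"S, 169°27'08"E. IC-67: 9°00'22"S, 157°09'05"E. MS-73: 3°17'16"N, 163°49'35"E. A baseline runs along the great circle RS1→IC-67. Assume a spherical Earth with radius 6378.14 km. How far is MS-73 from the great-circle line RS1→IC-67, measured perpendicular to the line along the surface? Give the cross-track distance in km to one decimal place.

RS1: φ = -1.62000°, λ = +169.45222°
IC-67: φ = -9.00611°, λ = +157.15139°
MS-73: φ = +3.28778°, λ = +163.82639°
δ₁₃ = central angle RS1→MS-73 = 0.130270 rad  (haversine)
θ₁₃ = bearing RS1→MS-73 = 311.113°,  θ₁₂ = bearing RS1→IC-67 = 238.450°
dₓₜ = R·arcsin(sin δ₁₃ · sin(θ₁₃ − θ₁₂)) = 6378.14·arcsin(0.12990·sin(72.663°)) = 792.931 km
|dₓₜ| = 792.931 km

792.9 km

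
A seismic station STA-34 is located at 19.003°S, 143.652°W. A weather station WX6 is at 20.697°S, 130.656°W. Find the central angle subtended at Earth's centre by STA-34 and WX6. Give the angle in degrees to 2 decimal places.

12.34°

Δφ = -1.6940°,  Δλ = 12.9960°
a = sin²(Δφ/2) + cos φ₁ cos φ₂ sin²(Δλ/2) = 0.011546
c = 2·arcsin(√a) = 0.215322 rad = 12.3370°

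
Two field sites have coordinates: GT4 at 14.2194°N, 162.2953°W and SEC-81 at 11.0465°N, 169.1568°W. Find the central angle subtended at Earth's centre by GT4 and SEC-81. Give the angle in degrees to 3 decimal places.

Δφ = -3.1729°,  Δλ = -6.8615°
a = sin²(Δφ/2) + cos φ₁ cos φ₂ sin²(Δλ/2) = 0.004174
c = 2·arcsin(√a) = 0.129296 rad = 7.4081°

7.408°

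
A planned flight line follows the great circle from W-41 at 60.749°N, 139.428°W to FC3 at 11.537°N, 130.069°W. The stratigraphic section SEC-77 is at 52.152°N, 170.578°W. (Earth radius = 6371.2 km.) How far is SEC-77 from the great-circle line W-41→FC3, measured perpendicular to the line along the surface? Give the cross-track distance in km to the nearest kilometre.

δ₁₃ = central angle W-41→SEC-77 = 0.331559 rad  (haversine)
θ₁₃ = bearing W-41→SEC-77 = 257.168°,  θ₁₂ = bearing W-41→FC3 = 167.940°
dₓₜ = R·arcsin(sin δ₁₃ · sin(θ₁₃ − θ₁₂)) = 6371.2·arcsin(0.32552·sin(89.228°)) = 2112.228 km
|dₓₜ| = 2112.228 km

2112 km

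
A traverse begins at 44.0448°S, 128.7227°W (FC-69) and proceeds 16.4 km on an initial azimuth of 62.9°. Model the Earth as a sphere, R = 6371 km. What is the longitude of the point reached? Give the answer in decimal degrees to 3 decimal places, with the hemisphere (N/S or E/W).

δ = d/R = 16.4/6371 = 0.002574 rad
φ₂ = arcsin(sin φ₁ cos δ + cos φ₁ sin δ cos θ)
   = arcsin(-0.69522·1.00000 + 0.71880·0.00257·0.45554) = -43.97747°
λ₂ = λ₁ + atan2(sin θ sin δ cos φ₁, cos δ − sin φ₁ sin φ₂) = -128.54025°

128.540°W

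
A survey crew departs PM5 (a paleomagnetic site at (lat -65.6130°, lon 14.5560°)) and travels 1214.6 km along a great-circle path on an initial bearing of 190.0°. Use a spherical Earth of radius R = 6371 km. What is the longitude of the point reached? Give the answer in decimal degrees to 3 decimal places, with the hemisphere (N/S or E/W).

6.600°E

δ = d/R = 1214.6/6371 = 0.190645 rad
φ₂ = arcsin(sin φ₁ cos δ + cos φ₁ sin δ cos θ)
   = arcsin(-0.91078·0.98188 + 0.41290·0.18949·-0.98481) = -76.24671°
λ₂ = λ₁ + atan2(sin θ sin δ cos φ₁, cos δ − sin φ₁ sin φ₂) = 6.60035°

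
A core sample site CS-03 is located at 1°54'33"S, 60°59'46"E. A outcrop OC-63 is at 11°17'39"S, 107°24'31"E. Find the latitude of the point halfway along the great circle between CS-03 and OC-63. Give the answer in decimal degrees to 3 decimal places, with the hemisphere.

7.177°S

CS-03: φ = -1.90917°, λ = +60.99611°
OC-63: φ = -11.29417°, λ = +107.40861°
Bx = cos φ₂ cos Δλ = 0.676110,  By = cos φ₂ sin Δλ = 0.710296
φₘ = atan2(sin φ₁ + sin φ₂, √((cos φ₁ + Bx)² + By²)) = -7.17693°
λₘ = λ₁ + atan2(By, cos φ₁ + Bx) = 83.96901°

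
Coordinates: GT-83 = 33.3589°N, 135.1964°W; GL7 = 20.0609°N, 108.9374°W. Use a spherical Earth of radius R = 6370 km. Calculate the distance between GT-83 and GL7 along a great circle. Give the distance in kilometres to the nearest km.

2985 km

Δφ = -13.2980°,  Δλ = 26.2590°
a = sin²(Δφ/2) + cos φ₁ cos φ₂ sin²(Δλ/2) = 0.053889
c = 2·arcsin(√a) = 0.468554 rad = 26.8462°
d = R·c = 6370 × 0.468554 = 2984.7 km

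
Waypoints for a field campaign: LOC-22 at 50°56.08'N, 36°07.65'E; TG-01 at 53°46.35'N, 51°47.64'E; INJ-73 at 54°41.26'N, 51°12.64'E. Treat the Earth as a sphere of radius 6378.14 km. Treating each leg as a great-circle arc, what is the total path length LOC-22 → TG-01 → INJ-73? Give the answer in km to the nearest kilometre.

1217 km

LOC-22: φ = +50.93467°, λ = +36.12750°
TG-01: φ = +53.77250°, λ = +51.79400°
INJ-73: φ = +54.68767°, λ = +51.21067°
LOC-22→TG-01: c = 0.173786 rad, d = 1108.43 km
TG-01→INJ-73: c = 0.017045 rad, d = 108.72 km
Total = 1108.43 + 108.72 = 1217.15 km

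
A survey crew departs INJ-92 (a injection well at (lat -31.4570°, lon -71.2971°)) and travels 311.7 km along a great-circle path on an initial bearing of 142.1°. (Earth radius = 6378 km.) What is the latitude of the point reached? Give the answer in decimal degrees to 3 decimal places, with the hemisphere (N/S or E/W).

33.650°S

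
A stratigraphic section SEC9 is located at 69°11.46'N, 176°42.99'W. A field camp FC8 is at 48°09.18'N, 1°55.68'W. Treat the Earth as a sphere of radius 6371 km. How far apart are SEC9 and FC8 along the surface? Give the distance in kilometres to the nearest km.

SEC9: φ = +69.19100°, λ = -176.71650°
FC8: φ = +48.15300°, λ = -1.92800°
Δφ = -21.0380°,  Δλ = 174.7885°
a = sin²(Δφ/2) + cos φ₁ cos φ₂ sin²(Δλ/2) = 0.269844
c = 2·arcsin(√a) = 1.092450 rad = 62.5928°
d = R·c = 6371 × 1.092450 = 6960.0 km

6960 km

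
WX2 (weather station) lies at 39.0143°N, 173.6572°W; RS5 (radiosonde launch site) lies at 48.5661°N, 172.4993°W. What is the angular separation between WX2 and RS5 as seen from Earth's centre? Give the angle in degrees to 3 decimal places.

Δφ = 9.5518°,  Δλ = 1.1579°
a = sin²(Δφ/2) + cos φ₁ cos φ₂ sin²(Δλ/2) = 0.006985
c = 2·arcsin(√a) = 0.167342 rad = 9.5880°

9.588°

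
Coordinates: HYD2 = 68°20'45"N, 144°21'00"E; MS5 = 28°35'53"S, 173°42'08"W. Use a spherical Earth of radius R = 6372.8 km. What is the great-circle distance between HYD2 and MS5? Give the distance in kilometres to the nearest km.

11319 km

HYD2: φ = +68.34583°, λ = +144.35000°
MS5: φ = -28.59806°, λ = -173.70222°
Δφ = -96.9439°,  Δλ = 41.9478°
a = sin²(Δφ/2) + cos φ₁ cos φ₂ sin²(Δλ/2) = 0.601958
c = 2·arcsin(√a) = 1.776154 rad = 101.7661°
d = R·c = 6372.8 × 1.776154 = 11319.1 km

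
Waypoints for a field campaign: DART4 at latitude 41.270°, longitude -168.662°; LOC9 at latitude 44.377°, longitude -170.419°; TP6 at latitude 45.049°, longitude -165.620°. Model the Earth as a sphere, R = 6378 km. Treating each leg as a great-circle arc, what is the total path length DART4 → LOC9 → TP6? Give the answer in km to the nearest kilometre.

DART4→LOC9: c = 0.058703 rad, d = 374.41 km
LOC9→TP6: c = 0.060657 rad, d = 386.87 km
Total = 374.41 + 386.87 = 761.28 km

761 km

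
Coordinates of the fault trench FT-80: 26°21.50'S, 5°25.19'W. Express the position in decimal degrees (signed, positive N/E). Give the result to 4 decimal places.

lat: 26.3583° S → -26.3583°
lon: 5.4198° W → -5.4198°

-26.3583°, -5.4198°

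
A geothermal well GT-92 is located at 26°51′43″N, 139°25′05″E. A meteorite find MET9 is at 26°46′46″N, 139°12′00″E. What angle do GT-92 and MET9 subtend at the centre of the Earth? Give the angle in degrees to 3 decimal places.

0.211°

GT-92: φ = +26.86194°, λ = +139.41806°
MET9: φ = +26.77944°, λ = +139.20000°
Δφ = -0.0825°,  Δλ = -0.2181°
a = sin²(Δφ/2) + cos φ₁ cos φ₂ sin²(Δλ/2) = 0.000003
c = 2·arcsin(√a) = 0.003689 rad = 0.2114°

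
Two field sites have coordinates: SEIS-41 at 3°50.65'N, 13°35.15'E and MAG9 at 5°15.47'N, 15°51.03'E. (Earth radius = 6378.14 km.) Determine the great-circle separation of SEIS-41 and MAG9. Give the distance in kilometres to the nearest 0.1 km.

SEIS-41: φ = +3.84417°, λ = +13.58583°
MAG9: φ = +5.25783°, λ = +15.85050°
Δφ = 1.4137°,  Δλ = 2.2647°
a = sin²(Δφ/2) + cos φ₁ cos φ₂ sin²(Δλ/2) = 0.000540
c = 2·arcsin(√a) = 0.046488 rad = 2.6636°
d = R·c = 6378.14 × 0.046488 = 296.5 km

296.5 km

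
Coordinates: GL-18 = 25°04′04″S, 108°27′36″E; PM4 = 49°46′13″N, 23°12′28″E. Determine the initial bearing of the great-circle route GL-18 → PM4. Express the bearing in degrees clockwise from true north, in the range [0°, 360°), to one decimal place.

318.0°

GL-18: φ = -25.06778°, λ = +108.46000°
PM4: φ = +49.77028°, λ = +23.20778°
Δλ = -85.2522°
y = sin Δλ · cos φ₂ = -0.643638
x = cos φ₁ sin φ₂ − sin φ₁ cos φ₂ cos Δλ = 0.714198
θ = atan2(y, x) = -42.0253° → 317.9747° (mod 360°)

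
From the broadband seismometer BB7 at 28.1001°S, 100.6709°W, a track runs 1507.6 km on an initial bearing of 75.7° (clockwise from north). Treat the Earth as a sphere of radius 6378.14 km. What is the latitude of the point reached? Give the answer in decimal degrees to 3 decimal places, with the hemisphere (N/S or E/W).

δ = d/R = 1507.6/6378.14 = 0.236370 rad
φ₂ = arcsin(sin φ₁ cos δ + cos φ₁ sin δ cos θ)
   = arcsin(-0.47101·0.97219 + 0.88213·0.23417·0.24700) = -24.00984°
λ₂ = λ₁ + atan2(sin θ sin δ cos φ₁, cos δ − sin φ₁ sin φ₂) = -86.28728°

24.010°S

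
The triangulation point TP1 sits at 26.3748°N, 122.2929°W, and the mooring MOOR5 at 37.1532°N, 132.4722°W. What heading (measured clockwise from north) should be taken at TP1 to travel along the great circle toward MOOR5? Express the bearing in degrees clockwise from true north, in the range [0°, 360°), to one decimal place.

Δλ = -10.1793°
y = sin Δλ · cos φ₂ = -0.140857
x = cos φ₁ sin φ₂ − sin φ₁ cos φ₂ cos Δλ = 0.192584
θ = atan2(y, x) = -36.1820° → 323.8180° (mod 360°)

323.8°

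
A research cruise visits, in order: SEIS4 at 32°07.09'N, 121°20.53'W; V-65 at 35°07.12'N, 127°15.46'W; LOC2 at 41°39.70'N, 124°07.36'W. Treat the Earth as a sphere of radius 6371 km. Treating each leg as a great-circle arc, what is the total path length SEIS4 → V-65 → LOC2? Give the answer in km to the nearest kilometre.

SEIS4: φ = +32.11817°, λ = -121.34217°
V-65: φ = +35.11867°, λ = -127.25767°
LOC2: φ = +41.66167°, λ = -124.12267°
SEIS4→V-65: c = 0.100640 rad, d = 641.18 km
V-65→LOC2: c = 0.121960 rad, d = 777.01 km
Total = 641.18 + 777.01 = 1418.19 km

1418 km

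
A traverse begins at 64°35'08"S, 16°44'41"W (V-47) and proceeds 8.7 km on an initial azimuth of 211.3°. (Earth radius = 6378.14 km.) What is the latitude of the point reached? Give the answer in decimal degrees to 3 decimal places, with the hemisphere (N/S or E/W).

V-47: φ = -64.58556°, λ = -16.74472°
δ = d/R = 8.7/6378.14 = 0.001364 rad
φ₂ = arcsin(sin φ₁ cos δ + cos φ₁ sin δ cos θ)
   = arcsin(-0.90323·1.00000 + 0.42916·0.00136·-0.85446) = -64.65230°
λ₂ = λ₁ + atan2(sin θ sin δ cos φ₁, cos δ − sin φ₁ sin φ₂) = -16.83956°

64.652°S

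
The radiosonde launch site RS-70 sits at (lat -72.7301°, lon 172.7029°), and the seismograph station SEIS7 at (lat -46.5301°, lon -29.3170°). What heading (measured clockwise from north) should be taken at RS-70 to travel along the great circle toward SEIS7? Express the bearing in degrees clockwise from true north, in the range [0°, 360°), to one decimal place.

162.6°

Δλ = 157.9801°
y = sin Δλ · cos φ₂ = 0.257941
x = cos φ₁ sin φ₂ − sin φ₁ cos φ₂ cos Δλ = -0.824486
θ = atan2(y, x) = 162.6277° → 162.6277° (mod 360°)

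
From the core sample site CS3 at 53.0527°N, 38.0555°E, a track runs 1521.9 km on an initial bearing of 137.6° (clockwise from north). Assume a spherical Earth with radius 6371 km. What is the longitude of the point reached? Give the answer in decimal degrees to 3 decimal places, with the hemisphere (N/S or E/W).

50.489°E

δ = d/R = 1521.9/6371 = 0.238879 rad
φ₂ = arcsin(sin φ₁ cos δ + cos φ₁ sin δ cos θ)
   = arcsin(0.79919·0.97160 + 0.60108·0.23661·-0.73846) = 42.18052°
λ₂ = λ₁ + atan2(sin θ sin δ cos φ₁, cos δ − sin φ₁ sin φ₂) = 50.48902°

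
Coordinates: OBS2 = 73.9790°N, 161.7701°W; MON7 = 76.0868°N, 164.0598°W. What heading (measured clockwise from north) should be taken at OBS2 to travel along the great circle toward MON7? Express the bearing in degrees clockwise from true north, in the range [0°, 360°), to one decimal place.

Δλ = -2.2897°
y = sin Δλ · cos φ₂ = -0.009607
x = cos φ₁ sin φ₂ − sin φ₁ cos φ₂ cos Δλ = 0.036964
θ = atan2(y, x) = -14.5682° → 345.4318° (mod 360°)

345.4°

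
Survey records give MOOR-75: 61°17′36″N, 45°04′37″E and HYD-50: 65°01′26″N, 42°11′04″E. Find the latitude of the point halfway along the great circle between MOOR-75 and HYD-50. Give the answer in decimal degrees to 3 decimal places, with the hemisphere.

63.166°N

MOOR-75: φ = +61.29333°, λ = +45.07694°
HYD-50: φ = +65.02389°, λ = +42.18444°
Bx = cos φ₂ cos Δλ = 0.421702,  By = cos φ₂ sin Δλ = -0.021307
φₘ = atan2(sin φ₁ + sin φ₂, √((cos φ₁ + Bx)² + By²)) = 63.16593°
λₘ = λ₁ + atan2(By, cos φ₁ + Bx) = 43.72379°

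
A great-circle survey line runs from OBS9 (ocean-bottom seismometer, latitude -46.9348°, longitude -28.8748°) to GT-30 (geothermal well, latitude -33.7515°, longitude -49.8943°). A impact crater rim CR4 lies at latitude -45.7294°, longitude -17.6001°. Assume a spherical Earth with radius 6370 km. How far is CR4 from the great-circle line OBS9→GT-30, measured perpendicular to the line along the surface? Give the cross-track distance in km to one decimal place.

δ₁₃ = central angle OBS9→CR4 = 0.137367 rad  (haversine)
θ₁₃ = bearing OBS9→CR4 = 85.311°,  θ₁₂ = bearing OBS9→GT-30 = 302.178°
dₓₜ = R·arcsin(sin δ₁₃ · sin(θ₁₃ − θ₁₂)) = 6370·arcsin(0.13694·sin(-216.867°)) = 523.928 km
|dₓₜ| = 523.928 km

523.9 km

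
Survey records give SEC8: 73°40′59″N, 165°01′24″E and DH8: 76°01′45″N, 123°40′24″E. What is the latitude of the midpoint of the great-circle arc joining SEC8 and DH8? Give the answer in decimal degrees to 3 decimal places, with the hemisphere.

75.785°N

SEC8: φ = +73.68306°, λ = +165.02333°
DH8: φ = +76.02917°, λ = +123.67333°
Bx = cos φ₂ cos Δλ = 0.181237,  By = cos φ₂ sin Δλ = -0.159501
φₘ = atan2(sin φ₁ + sin φ₂, √((cos φ₁ + Bx)² + By²)) = 75.78508°
λₘ = λ₁ + atan2(By, cos φ₁ + Bx) = 145.98376°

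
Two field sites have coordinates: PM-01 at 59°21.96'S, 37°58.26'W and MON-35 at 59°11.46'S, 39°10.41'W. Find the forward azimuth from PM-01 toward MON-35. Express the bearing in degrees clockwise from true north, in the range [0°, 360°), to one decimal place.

PM-01: φ = -59.36600°, λ = -37.97100°
MON-35: φ = -59.19100°, λ = -39.17350°
Δλ = -1.2025°
y = sin Δλ · cos φ₂ = -0.010749
x = cos φ₁ sin φ₂ − sin φ₁ cos φ₂ cos Δλ = 0.002957
θ = atan2(y, x) = -74.6168° → 285.3832° (mod 360°)

285.4°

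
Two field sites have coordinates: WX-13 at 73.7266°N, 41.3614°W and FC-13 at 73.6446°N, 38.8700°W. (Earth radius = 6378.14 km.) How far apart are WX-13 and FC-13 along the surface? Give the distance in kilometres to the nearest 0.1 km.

Δφ = -0.0820°,  Δλ = 2.4914°
a = sin²(Δφ/2) + cos φ₁ cos φ₂ sin²(Δλ/2) = 0.000038
c = 2·arcsin(√a) = 0.012297 rad = 0.7046°
d = R·c = 6378.14 × 0.012297 = 78.4 km

78.4 km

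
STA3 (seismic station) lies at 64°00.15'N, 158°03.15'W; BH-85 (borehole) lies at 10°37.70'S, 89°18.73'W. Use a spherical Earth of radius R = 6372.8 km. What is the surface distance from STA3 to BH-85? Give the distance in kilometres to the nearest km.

STA3: φ = +64.00250°, λ = -158.05250°
BH-85: φ = -10.62833°, λ = -89.31217°
Δφ = -74.6308°,  Δλ = 68.7403°
a = sin²(Δφ/2) + cos φ₁ cos φ₂ sin²(Δλ/2) = 0.504782
c = 2·arcsin(√a) = 1.580361 rad = 90.5480°
d = R·c = 6372.8 × 1.580361 = 10071.3 km

10071 km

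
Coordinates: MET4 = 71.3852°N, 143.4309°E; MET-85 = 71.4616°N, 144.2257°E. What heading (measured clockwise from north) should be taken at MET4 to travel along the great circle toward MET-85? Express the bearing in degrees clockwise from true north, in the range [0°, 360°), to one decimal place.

Δλ = 0.7948°
y = sin Δλ · cos φ₂ = 0.004410
x = cos φ₁ sin φ₂ − sin φ₁ cos φ₂ cos Δλ = 0.001362
θ = atan2(y, x) = 72.8331° → 72.8331° (mod 360°)

72.8°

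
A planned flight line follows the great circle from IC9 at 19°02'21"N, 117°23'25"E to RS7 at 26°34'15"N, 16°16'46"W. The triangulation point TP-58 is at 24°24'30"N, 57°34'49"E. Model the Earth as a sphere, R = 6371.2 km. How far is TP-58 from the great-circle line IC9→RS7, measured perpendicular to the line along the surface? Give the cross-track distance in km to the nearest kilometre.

2435 km

IC9: φ = +19.03917°, λ = +117.39028°
RS7: φ = +26.57083°, λ = -16.27944°
TP-58: φ = +24.40833°, λ = +57.58028°
δ₁₃ = central angle IC9→TP-58 = 0.967114 rad  (haversine)
θ₁₃ = bearing IC9→TP-58 = 287.040°,  θ₁₂ = bearing IC9→RS7 = 313.980°
dₓₜ = R·arcsin(sin δ₁₃ · sin(θ₁₃ − θ₁₂)) = 6371.2·arcsin(0.82325·sin(-26.939°)) = -2435.132 km
|dₓₜ| = 2435.132 km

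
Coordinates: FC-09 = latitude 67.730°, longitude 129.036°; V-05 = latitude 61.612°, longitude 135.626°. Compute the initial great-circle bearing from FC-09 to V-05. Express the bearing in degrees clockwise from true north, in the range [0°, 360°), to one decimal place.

Δλ = 6.5900°
y = sin Δλ · cos φ₂ = 0.054563
x = cos φ₁ sin φ₂ − sin φ₁ cos φ₂ cos Δλ = -0.103669
θ = atan2(y, x) = 152.2413° → 152.2413° (mod 360°)

152.2°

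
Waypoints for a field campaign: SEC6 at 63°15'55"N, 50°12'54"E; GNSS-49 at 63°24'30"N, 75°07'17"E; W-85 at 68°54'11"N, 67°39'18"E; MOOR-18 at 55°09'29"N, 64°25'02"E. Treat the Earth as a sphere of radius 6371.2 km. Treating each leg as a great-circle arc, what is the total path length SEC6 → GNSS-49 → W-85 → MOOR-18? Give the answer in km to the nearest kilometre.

3468 km

SEC6: φ = +63.26528°, λ = +50.21500°
GNSS-49: φ = +63.40833°, λ = +75.12139°
W-85: φ = +68.90306°, λ = +67.65500°
MOOR-18: φ = +55.15806°, λ = +64.41722°
SEC6→GNSS-49: c = 0.193855 rad, d = 1235.09 km
GNSS-49→W-85: c = 0.109243 rad, d = 696.01 km
W-85→MOOR-18: c = 0.241273 rad, d = 1537.20 km
Total = 1235.09 + 696.01 + 1537.20 = 3468.30 km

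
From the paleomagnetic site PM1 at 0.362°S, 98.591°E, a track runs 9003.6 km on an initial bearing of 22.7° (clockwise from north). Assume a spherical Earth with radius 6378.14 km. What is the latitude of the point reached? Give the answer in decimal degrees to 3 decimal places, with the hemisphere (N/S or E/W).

65.486°N

δ = d/R = 9003.6/6378.14 = 1.411634 rad
φ₂ = arcsin(sin φ₁ cos δ + cos φ₁ sin δ cos θ)
   = arcsin(-0.00632·0.15849 + 0.99998·0.98736·0.92254) = 65.48574°
λ₂ = λ₁ + atan2(sin θ sin δ cos φ₁, cos δ − sin φ₁ sin φ₂) = 165.27247°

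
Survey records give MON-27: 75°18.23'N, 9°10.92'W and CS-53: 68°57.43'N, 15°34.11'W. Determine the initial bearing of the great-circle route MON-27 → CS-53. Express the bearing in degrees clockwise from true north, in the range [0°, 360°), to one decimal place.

200.2°

MON-27: φ = +75.30383°, λ = -9.18200°
CS-53: φ = +68.95717°, λ = -15.56850°
Δλ = -6.3865°
y = sin Δλ · cos φ₂ = -0.039941
x = cos φ₁ sin φ₂ − sin φ₁ cos φ₂ cos Δλ = -0.108388
θ = atan2(y, x) = -159.7714° → 200.2286° (mod 360°)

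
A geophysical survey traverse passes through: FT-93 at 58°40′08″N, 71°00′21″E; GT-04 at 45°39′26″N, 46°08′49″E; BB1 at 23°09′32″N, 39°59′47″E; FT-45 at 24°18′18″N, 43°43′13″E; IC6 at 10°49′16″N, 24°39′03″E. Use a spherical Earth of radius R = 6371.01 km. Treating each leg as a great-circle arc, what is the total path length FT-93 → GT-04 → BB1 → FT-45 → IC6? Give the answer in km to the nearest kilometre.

7680 km

FT-93: φ = +58.66889°, λ = +71.00583°
GT-04: φ = +45.65722°, λ = +46.14694°
BB1: φ = +23.15889°, λ = +39.99639°
FT-45: φ = +24.30500°, λ = +43.72028°
IC6: φ = +10.82111°, λ = +24.65083°
FT-93→GT-04: c = 0.346256 rad, d = 2206.00 km
GT-04→BB1: c = 0.402227 rad, d = 2562.59 km
BB1→FT-45: c = 0.062768 rad, d = 399.89 km
FT-45→IC6: c = 0.394179 rad, d = 2511.32 km
Total = 2206.00 + 2562.59 + 399.89 + 2511.32 = 7679.81 km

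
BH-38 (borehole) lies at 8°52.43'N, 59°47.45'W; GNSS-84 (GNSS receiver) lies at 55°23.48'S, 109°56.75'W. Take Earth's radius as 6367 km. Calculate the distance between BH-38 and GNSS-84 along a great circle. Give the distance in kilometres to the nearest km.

8507 km

BH-38: φ = +8.87383°, λ = -59.79083°
GNSS-84: φ = -55.39133°, λ = -109.94583°
Δφ = -64.2652°,  Δλ = -50.1550°
a = sin²(Δφ/2) + cos φ₁ cos φ₂ sin²(Δλ/2) = 0.383707
c = 2·arcsin(√a) = 1.336061 rad = 76.5506°
d = R·c = 6367 × 1.336061 = 8506.7 km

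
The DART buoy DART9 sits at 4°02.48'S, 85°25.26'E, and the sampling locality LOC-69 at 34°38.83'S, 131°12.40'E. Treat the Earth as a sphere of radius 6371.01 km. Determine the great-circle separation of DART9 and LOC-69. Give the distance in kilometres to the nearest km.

5809 km

DART9: φ = -4.04133°, λ = +85.42100°
LOC-69: φ = -34.64717°, λ = +131.20667°
Δφ = -30.6058°,  Δλ = 45.7857°
a = sin²(Δφ/2) + cos φ₁ cos φ₂ sin²(Δλ/2) = 0.193838
c = 2·arcsin(√a) = 0.911799 rad = 52.2423°
d = R·c = 6371.01 × 0.911799 = 5809.1 km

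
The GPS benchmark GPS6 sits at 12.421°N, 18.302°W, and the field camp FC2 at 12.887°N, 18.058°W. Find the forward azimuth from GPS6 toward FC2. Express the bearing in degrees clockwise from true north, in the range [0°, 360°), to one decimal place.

27.0°

Δλ = 0.2440°
y = sin Δλ · cos φ₂ = 0.004151
x = cos φ₁ sin φ₂ − sin φ₁ cos φ₂ cos Δλ = 0.008135
θ = atan2(y, x) = 27.0353° → 27.0353° (mod 360°)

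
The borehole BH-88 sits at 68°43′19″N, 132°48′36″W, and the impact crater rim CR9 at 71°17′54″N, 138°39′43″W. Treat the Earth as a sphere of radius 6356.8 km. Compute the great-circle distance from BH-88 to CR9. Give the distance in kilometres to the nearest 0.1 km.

361.6 km

BH-88: φ = +68.72194°, λ = -132.81000°
CR9: φ = +71.29833°, λ = -138.66194°
Δφ = 2.5764°,  Δλ = -5.8519°
a = sin²(Δφ/2) + cos φ₁ cos φ₂ sin²(Δλ/2) = 0.000809
c = 2·arcsin(√a) = 0.056880 rad = 3.2590°
d = R·c = 6356.8 × 0.056880 = 361.6 km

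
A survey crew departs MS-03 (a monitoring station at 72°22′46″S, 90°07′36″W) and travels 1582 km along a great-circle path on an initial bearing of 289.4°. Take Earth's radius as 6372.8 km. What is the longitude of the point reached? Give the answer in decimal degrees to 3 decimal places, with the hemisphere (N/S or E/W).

MS-03: φ = -72.37944°, λ = -90.12667°
δ = d/R = 1582/6372.8 = 0.248243 rad
φ₂ = arcsin(sin φ₁ cos δ + cos φ₁ sin δ cos θ)
   = arcsin(-0.95308·0.96935 + 0.30271·0.24570·0.33216) = -64.04802°
λ₂ = λ₁ + atan2(sin θ sin δ cos φ₁, cos δ − sin φ₁ sin φ₂) = -122.10327°

122.103°W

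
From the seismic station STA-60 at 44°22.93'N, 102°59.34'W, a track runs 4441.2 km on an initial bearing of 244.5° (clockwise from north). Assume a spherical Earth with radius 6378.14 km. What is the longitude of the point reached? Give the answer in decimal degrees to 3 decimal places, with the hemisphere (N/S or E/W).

STA-60: φ = +44.38217°, λ = -102.98900°
δ = d/R = 4441.2/6378.14 = 0.696316 rad
φ₂ = arcsin(sin φ₁ cos δ + cos φ₁ sin δ cos θ)
   = arcsin(0.69944·0.76721 + 0.71469·0.64140·-0.43051) = 19.83255°
λ₂ = λ₁ + atan2(sin θ sin δ cos φ₁, cos δ − sin φ₁ sin φ₂) = -140.97112°

140.971°W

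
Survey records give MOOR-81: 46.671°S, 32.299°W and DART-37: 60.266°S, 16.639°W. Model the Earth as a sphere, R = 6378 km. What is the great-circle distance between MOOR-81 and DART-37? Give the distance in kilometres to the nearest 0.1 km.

Δφ = -13.5950°,  Δλ = 15.6600°
a = sin²(Δφ/2) + cos φ₁ cos φ₂ sin²(Δλ/2) = 0.020326
c = 2·arcsin(√a) = 0.286111 rad = 16.3930°
d = R·c = 6378 × 0.286111 = 1824.8 km

1824.8 km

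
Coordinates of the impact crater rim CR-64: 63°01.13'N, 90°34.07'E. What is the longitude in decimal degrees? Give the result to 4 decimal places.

90.5678°E

90° + 34.07′/60 = 90 + 0.56783 = 90.5678°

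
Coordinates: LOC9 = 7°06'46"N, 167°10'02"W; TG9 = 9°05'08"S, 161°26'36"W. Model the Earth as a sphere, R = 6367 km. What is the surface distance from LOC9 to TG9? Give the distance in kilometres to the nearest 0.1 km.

LOC9: φ = +7.11278°, λ = -167.16722°
TG9: φ = -9.08556°, λ = -161.44333°
Δφ = -16.1983°,  Δλ = 5.7239°
a = sin²(Δφ/2) + cos φ₁ cos φ₂ sin²(Δλ/2) = 0.022292
c = 2·arcsin(√a) = 0.299730 rad = 17.1732°
d = R·c = 6367 × 0.299730 = 1908.4 km

1908.4 km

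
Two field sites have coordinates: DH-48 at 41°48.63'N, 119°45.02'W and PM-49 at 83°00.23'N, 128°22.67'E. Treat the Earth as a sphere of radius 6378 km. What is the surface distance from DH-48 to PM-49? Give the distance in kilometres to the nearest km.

5689 km

DH-48: φ = +41.81050°, λ = -119.75033°
PM-49: φ = +83.00383°, λ = +128.37783°
Δφ = 41.1933°,  Δλ = -111.8718°
a = sin²(Δφ/2) + cos φ₁ cos φ₂ sin²(Δλ/2) = 0.186058
c = 2·arcsin(√a) = 0.891964 rad = 51.1058°
d = R·c = 6378 × 0.891964 = 5688.9 km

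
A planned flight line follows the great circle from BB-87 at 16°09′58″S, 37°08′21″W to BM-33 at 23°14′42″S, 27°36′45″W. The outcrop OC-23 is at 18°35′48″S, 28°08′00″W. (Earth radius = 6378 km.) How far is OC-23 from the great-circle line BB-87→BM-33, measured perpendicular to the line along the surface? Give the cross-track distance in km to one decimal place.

382.4 km

BB-87: φ = -16.16611°, λ = -37.13917°
BM-33: φ = -23.24500°, λ = -27.61250°
OC-23: φ = -18.59667°, λ = -28.13333°
δ₁₃ = central angle BB-87→OC-23 = 0.155860 rad  (haversine)
θ₁₃ = bearing BB-87→OC-23 = 107.107°,  θ₁₂ = bearing BB-87→BM-33 = 129.814°
dₓₜ = R·arcsin(sin δ₁₃ · sin(θ₁₃ − θ₁₂)) = 6378·arcsin(0.15523·sin(-22.707°)) = -382.409 km
|dₓₜ| = 382.409 km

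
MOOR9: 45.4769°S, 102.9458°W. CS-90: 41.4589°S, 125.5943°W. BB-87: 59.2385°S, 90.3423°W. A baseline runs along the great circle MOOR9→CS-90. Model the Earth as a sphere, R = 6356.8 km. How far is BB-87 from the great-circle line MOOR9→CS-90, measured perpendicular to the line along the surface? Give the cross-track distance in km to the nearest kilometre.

δ₁₃ = central angle MOOR9→BB-87 = 0.274164 rad  (haversine)
θ₁₃ = bearing MOOR9→BB-87 = 155.656°,  θ₁₂ = bearing MOOR9→CS-90 = 275.712°
dₓₜ = R·arcsin(sin δ₁₃ · sin(θ₁₃ − θ₁₂)) = 6356.8·arcsin(0.27074·sin(-120.056°)) = -1503.617 km
|dₓₜ| = 1503.617 km

1504 km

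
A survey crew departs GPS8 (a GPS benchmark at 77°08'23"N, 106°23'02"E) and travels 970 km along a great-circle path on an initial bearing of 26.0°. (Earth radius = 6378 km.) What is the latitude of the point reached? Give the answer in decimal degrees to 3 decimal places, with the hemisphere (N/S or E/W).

83.705°N

GPS8: φ = +77.13972°, λ = +106.38389°
δ = d/R = 970/6378 = 0.152085 rad
φ₂ = arcsin(sin φ₁ cos δ + cos φ₁ sin δ cos θ)
   = arcsin(0.97492·0.98846 + 0.22257·0.15150·0.89879) = 83.70465°
λ₂ = λ₁ + atan2(sin θ sin δ cos φ₁, cos δ − sin φ₁ sin φ₂) = 143.66041°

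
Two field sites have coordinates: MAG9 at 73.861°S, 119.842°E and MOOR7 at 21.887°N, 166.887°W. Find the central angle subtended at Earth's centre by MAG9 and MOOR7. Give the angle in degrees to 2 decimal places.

Δφ = 95.7480°,  Δλ = 73.2710°
a = sin²(Δφ/2) + cos φ₁ cos φ₂ sin²(Δλ/2) = 0.641921
c = 2·arcsin(√a) = 1.858594 rad = 106.4896°

106.49°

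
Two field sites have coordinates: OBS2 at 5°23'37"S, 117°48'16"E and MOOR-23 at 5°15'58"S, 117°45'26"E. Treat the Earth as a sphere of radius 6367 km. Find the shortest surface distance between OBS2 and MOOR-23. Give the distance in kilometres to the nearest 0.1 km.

15.1 km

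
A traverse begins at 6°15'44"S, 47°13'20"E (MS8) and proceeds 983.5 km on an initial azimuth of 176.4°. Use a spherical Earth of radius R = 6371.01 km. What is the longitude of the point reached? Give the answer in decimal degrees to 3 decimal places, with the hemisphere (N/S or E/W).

MS8: φ = -6.26222°, λ = +47.22222°
δ = d/R = 983.5/6371.01 = 0.154371 rad
φ₂ = arcsin(sin φ₁ cos δ + cos φ₁ sin δ cos θ)
   = arcsin(-0.10908·0.98811 + 0.99403·0.15376·-0.99803) = -15.08914°
λ₂ = λ₁ + atan2(sin θ sin δ cos φ₁, cos δ − sin φ₁ sin φ₂) = 47.79515°

47.795°E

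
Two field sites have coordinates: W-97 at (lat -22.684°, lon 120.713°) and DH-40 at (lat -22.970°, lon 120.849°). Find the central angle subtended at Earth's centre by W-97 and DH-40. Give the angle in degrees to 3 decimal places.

Δφ = -0.2860°,  Δλ = 0.1360°
a = sin²(Δφ/2) + cos φ₁ cos φ₂ sin²(Δλ/2) = 0.000007
c = 2·arcsin(√a) = 0.005450 rad = 0.3123°

0.312°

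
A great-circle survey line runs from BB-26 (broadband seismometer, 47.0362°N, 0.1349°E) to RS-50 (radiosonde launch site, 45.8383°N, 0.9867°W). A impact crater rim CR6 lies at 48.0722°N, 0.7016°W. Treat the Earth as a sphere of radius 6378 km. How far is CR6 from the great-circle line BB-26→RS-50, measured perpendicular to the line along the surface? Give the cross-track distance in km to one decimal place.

δ₁₃ = central angle BB-26→CR6 = 0.020592 rad  (haversine)
θ₁₃ = bearing BB-26→CR6 = 331.721°,  θ₁₂ = bearing BB-26→RS-50 = 213.240°
dₓₜ = R·arcsin(sin δ₁₃ · sin(θ₁₃ − θ₁₂)) = 6378·arcsin(0.02059·sin(118.481°)) = 115.438 km
|dₓₜ| = 115.438 km

115.4 km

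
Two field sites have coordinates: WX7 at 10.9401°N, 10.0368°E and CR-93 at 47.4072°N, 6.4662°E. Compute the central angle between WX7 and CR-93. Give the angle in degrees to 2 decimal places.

36.59°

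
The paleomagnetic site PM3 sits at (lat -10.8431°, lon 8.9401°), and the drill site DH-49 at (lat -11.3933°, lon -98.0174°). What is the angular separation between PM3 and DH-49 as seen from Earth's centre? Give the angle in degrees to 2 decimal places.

104.10°

Δφ = -0.5502°,  Δλ = -106.9575°
a = sin²(Δφ/2) + cos φ₁ cos φ₂ sin²(Δλ/2) = 0.621824
c = 2·arcsin(√a) = 1.816922 rad = 104.1020°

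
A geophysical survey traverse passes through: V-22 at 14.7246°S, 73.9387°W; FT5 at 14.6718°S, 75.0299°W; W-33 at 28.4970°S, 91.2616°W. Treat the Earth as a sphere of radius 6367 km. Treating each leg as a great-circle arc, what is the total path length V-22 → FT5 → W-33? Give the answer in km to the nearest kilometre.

2387 km

V-22→FT5: c = 0.018445 rad, d = 117.44 km
FT5→W-33: c = 0.356454 rad, d = 2269.54 km
Total = 117.44 + 2269.54 = 2386.98 km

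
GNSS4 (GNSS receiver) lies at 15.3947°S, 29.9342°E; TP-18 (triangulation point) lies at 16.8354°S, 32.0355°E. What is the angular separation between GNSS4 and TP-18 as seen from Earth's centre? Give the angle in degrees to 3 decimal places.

Δφ = -1.4407°,  Δλ = 2.1013°
a = sin²(Δφ/2) + cos φ₁ cos φ₂ sin²(Δλ/2) = 0.000468
c = 2·arcsin(√a) = 0.043285 rad = 2.4800°

2.480°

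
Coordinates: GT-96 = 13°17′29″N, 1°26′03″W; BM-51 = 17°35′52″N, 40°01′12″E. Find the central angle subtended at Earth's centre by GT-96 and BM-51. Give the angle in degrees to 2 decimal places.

40.11°

GT-96: φ = +13.29139°, λ = -1.43417°
BM-51: φ = +17.59778°, λ = +40.02000°
Δφ = 4.3064°,  Δλ = 41.4542°
a = sin²(Δφ/2) + cos φ₁ cos φ₂ sin²(Δλ/2) = 0.117609
c = 2·arcsin(√a) = 0.700093 rad = 40.1124°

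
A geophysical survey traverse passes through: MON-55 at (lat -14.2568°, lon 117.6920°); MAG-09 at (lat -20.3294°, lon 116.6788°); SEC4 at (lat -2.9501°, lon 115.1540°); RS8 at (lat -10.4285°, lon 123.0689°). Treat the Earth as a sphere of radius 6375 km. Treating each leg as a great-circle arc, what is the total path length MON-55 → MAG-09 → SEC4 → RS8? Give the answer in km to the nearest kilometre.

3832 km

MON-55→MAG-09: c = 0.107322 rad, d = 684.18 km
MAG-09→SEC4: c = 0.304434 rad, d = 1940.77 km
SEC4→RS8: c = 0.189293 rad, d = 1206.74 km
Total = 684.18 + 1940.77 + 1206.74 = 3831.69 km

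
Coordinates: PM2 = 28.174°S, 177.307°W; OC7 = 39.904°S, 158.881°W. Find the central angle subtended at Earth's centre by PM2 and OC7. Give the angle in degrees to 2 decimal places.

19.19°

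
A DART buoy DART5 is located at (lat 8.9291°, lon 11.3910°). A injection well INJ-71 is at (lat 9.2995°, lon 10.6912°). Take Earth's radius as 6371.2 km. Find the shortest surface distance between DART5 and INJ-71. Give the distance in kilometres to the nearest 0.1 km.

87.2 km

Δφ = 0.3704°,  Δλ = -0.6998°
a = sin²(Δφ/2) + cos φ₁ cos φ₂ sin²(Δλ/2) = 0.000047
c = 2·arcsin(√a) = 0.013683 rad = 0.7840°
d = R·c = 6371.2 × 0.013683 = 87.2 km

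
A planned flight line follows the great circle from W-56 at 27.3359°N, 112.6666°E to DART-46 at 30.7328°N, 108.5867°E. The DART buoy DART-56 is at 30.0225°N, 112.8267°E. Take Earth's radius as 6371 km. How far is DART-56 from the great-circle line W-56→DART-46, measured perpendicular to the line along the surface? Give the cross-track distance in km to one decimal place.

δ₁₃ = central angle W-56→DART-56 = 0.046954 rad  (haversine)
θ₁₃ = bearing W-56→DART-56 = 2.955°,  θ₁₂ = bearing W-56→DART-46 = 314.574°
dₓₜ = R·arcsin(sin δ₁₃ · sin(θ₁₃ − θ₁₂)) = 6371·arcsin(0.04694·sin(-311.619°)) = 223.596 km
|dₓₜ| = 223.596 km

223.6 km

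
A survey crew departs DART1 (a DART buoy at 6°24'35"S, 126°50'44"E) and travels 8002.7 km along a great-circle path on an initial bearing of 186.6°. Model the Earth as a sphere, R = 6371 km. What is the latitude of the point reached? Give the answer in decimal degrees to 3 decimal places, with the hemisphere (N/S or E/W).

76.716°S

DART1: φ = -6.40972°, λ = +126.84556°
δ = d/R = 8002.7/6371 = 1.256114 rad
φ₂ = arcsin(sin φ₁ cos δ + cos φ₁ sin δ cos θ)
   = arcsin(-0.11164·0.30951 + 0.99375·0.95089·-0.99337) = -76.71564°
λ₂ = λ₁ + atan2(sin θ sin δ cos φ₁, cos δ − sin φ₁ sin φ₂) = 98.44491°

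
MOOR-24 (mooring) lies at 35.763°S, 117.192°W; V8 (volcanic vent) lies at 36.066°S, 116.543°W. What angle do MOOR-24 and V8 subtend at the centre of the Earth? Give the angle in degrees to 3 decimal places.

Δφ = -0.3030°,  Δλ = 0.6490°
a = sin²(Δφ/2) + cos φ₁ cos φ₂ sin²(Δλ/2) = 0.000028
c = 2·arcsin(√a) = 0.010589 rad = 0.6067°

0.607°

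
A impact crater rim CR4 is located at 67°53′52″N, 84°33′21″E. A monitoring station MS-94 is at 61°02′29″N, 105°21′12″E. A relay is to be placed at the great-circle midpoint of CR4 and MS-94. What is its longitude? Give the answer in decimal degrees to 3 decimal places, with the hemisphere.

CR4: φ = +67.89778°, λ = +84.55583°
MS-94: φ = +61.04139°, λ = +105.35333°
Bx = cos φ₂ cos Δλ = 0.452629,  By = cos φ₂ sin Δλ = 0.171915
φₘ = atan2(sin φ₁ + sin φ₂, √((cos φ₁ + Bx)² + By²)) = 64.83084°
λₘ = λ₁ + atan2(By, cos φ₁ + Bx) = 96.27309°

96.273°E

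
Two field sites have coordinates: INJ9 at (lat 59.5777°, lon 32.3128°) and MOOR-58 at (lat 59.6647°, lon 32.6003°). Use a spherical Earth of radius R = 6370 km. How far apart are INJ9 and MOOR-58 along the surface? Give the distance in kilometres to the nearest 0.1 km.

18.8 km

Δφ = 0.0870°,  Δλ = 0.2875°
a = sin²(Δφ/2) + cos φ₁ cos φ₂ sin²(Δλ/2) = 0.000002
c = 2·arcsin(√a) = 0.002957 rad = 0.1694°
d = R·c = 6370 × 0.002957 = 18.8 km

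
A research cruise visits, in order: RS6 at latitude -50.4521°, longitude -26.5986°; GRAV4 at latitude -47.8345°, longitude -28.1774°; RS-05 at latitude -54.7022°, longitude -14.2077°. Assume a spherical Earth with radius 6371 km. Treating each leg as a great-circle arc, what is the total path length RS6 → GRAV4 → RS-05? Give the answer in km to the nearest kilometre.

1545 km

RS6→GRAV4: c = 0.049110 rad, d = 312.88 km
GRAV4→RS-05: c = 0.193419 rad, d = 1232.27 km
Total = 312.88 + 1232.27 = 1545.15 km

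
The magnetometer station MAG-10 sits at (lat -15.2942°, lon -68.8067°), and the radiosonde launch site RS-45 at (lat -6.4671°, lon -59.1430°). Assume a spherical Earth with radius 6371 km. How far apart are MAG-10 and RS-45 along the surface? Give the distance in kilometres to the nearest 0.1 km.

Δφ = 8.8271°,  Δλ = 9.6637°
a = sin²(Δφ/2) + cos φ₁ cos φ₂ sin²(Δλ/2) = 0.012722
c = 2·arcsin(√a) = 0.226067 rad = 12.9527°
d = R·c = 6371 × 0.226067 = 1440.3 km

1440.3 km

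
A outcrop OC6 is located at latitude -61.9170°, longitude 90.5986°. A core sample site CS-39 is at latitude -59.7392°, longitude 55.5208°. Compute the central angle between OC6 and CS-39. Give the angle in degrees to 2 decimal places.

Δφ = 2.1778°,  Δλ = -35.0778°
a = sin²(Δφ/2) + cos φ₁ cos φ₂ sin²(Δλ/2) = 0.021905
c = 2·arcsin(√a) = 0.297096 rad = 17.0224°

17.02°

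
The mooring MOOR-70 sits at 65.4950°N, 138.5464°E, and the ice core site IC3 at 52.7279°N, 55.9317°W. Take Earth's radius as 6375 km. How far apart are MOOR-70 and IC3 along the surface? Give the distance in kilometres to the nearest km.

Δφ = -12.7671°,  Δλ = 165.5219°
a = sin²(Δφ/2) + cos φ₁ cos φ₂ sin²(Δλ/2) = 0.259560
c = 2·arcsin(√a) = 1.069138 rad = 61.2571°
d = R·c = 6375 × 1.069138 = 6815.8 km

6816 km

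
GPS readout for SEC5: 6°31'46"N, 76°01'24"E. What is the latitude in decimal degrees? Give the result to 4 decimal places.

6.5294°N

6° + 31′/60 + 46″/3600 = 6 + 0.51667 + 0.01278 = 6.5294°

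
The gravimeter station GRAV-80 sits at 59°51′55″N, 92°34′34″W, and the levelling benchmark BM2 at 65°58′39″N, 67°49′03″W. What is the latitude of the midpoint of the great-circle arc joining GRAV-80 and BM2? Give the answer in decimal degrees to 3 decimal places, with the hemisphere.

63.458°N

GRAV-80: φ = +59.86528°, λ = -92.57611°
BM2: φ = +65.97750°, λ = -67.81750°
Bx = cos φ₂ cos Δλ = 0.369675,  By = cos φ₂ sin Δλ = 0.170490
φₘ = atan2(sin φ₁ + sin φ₂, √((cos φ₁ + Bx)² + By²)) = 63.45791°
λₘ = λ₁ + atan2(By, cos φ₁ + Bx) = -81.50983°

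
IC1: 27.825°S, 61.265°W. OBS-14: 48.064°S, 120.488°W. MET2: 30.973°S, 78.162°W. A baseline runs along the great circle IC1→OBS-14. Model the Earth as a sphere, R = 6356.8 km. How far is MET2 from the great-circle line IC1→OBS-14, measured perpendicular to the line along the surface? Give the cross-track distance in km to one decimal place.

693.0 km

δ₁₃ = central angle IC1→MET2 = 0.262457 rad  (haversine)
θ₁₃ = bearing IC1→MET2 = 253.844°,  θ₁₂ = bearing IC1→OBS-14 = 229.049°
dₓₜ = R·arcsin(sin δ₁₃ · sin(θ₁₃ − θ₁₂)) = 6356.8·arcsin(0.25945·sin(24.795°)) = 693.040 km
|dₓₜ| = 693.040 km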